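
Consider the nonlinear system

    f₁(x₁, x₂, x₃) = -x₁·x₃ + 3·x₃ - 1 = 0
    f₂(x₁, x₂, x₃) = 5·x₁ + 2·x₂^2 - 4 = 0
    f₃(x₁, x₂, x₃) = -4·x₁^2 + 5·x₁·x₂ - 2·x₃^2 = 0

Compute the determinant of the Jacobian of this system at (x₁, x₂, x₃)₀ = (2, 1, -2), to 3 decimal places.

158.000

J = [[-x₃, 0, -x₁ + 3], [5, 4·x₂, 0], [-8·x₁ + 5·x₂, 5·x₁, -4·x₃]].
At the point, J = [[2.000, 0.000, 1.000], [5.000, 4.000, 0.000], [-11.000, 10.000, 8.000]].
det J = 158.000.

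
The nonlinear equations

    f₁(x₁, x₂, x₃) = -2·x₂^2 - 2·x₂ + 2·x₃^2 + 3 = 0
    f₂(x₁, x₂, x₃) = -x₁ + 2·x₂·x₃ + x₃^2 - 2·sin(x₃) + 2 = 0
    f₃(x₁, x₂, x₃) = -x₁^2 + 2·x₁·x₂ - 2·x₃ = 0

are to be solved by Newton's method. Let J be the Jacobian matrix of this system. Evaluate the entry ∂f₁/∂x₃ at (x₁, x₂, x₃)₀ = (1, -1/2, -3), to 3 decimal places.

-12.000

∂f₁/∂x₃ = 4·x₃.
At (1, -1/2, -3) this is -12.000.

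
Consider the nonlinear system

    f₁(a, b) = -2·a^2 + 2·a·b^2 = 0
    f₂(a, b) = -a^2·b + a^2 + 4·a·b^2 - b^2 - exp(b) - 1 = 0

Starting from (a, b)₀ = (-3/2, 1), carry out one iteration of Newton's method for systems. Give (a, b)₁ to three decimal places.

At (-3/2, 1): F = (-7.500, -10.71828).
Jacobian J = [[-4·a + 2·b^2, 4·a·b], [-2·a·b + 2·a + 4·b^2, -a^2 + 8·a·b - 2·b - exp(b)]].
At the point, J = [[8.000, -6.000], [4.000, -18.96828]] (det J = -127.74625).
Solving J·Δ = −F gives Δ = (0.610, -0.436).
Then the next iterate is (a, b)₁ = (-0.890, 0.564).

(-0.890, 0.564)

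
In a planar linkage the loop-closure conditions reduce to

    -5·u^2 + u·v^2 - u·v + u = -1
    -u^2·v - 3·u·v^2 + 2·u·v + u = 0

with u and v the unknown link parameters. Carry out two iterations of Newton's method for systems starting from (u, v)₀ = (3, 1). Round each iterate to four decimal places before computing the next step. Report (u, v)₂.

(0.9080, 0.9443)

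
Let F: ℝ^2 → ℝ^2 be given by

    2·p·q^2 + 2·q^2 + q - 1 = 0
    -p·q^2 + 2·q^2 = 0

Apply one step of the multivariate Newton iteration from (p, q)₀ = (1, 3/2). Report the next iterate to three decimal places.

At (1, 3/2): F = (9.500, 2.250).
Jacobian J = [[2·q^2, 4·p·q + 4·q + 1], [-q^2, -2·p·q + 4·q]].
At the point, J = [[4.500, 13.000], [-2.250, 3.000]] (det J = 42.750).
Solving J·Δ = −F gives Δ = (0.018, -0.737).
Then the next iterate is (p, q)₁ = (1.018, 0.763).

(1.018, 0.763)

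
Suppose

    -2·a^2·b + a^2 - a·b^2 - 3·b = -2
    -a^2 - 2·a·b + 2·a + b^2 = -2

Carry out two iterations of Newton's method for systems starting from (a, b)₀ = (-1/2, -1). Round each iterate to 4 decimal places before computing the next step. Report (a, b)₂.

(-1.3443, 0.8159)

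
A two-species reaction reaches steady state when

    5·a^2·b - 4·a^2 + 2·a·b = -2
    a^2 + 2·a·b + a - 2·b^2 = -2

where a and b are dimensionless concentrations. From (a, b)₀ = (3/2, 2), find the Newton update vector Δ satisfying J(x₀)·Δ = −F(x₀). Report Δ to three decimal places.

At (3/2, 2): F = (21.500, 3.750).
Jacobian J = [[10·a·b - 8·a + 2·b, 5·a^2 + 2·a], [2·a + 2·b + 1, 2·a - 4·b]].
At the point, J = [[22.000, 14.250], [8.000, -5.000]] (det J = -224.000).
Solving J·Δ = −F gives Δ = (-0.718, -0.400).

(-0.718, -0.400)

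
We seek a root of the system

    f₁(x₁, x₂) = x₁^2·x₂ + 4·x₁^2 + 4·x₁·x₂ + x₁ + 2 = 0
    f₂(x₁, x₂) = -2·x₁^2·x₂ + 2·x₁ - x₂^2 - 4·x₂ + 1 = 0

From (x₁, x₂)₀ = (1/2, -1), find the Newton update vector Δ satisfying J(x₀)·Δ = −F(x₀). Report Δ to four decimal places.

At (1/2, -1): F = (1.2500, 5.5000).
Jacobian J = [[2·x₁·x₂ + 8·x₁ + 4·x₂ + 1, x₁^2 + 4·x₁], [-4·x₁·x₂ + 2, -2·x₁^2 - 2·x₂ - 4]].
At the point, J = [[0.0000, 2.2500], [4.0000, -2.5000]] (det J = -9.0000).
Solving J·Δ = −F gives Δ = (-1.7222, -0.5556).

(-1.7222, -0.5556)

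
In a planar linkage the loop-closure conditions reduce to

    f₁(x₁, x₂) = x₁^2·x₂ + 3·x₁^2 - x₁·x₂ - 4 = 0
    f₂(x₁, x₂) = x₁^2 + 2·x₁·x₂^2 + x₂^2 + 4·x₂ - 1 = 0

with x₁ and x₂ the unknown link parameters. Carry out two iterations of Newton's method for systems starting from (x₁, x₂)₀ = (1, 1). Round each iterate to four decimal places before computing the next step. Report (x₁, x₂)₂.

At (1, 1): F = (-1.0000, 7.0000).
Jacobian J = [[2·x₁·x₂ + 6·x₁ - x₂, x₁^2 - x₁], [2·x₁ + 2·x₂^2, 4·x₁·x₂ + 2·x₂ + 4]].
At the point, J = [[7.0000, 0.0000], [4.0000, 10.0000]] (det J = 70.0000).
Solving J·Δ = −F gives Δ = (0.1429, -0.7571).
Then the next iterate is (x₁, x₂)₁ = (1.1429, 0.2429).
Round to (1.1429, 0.2429) and repeat: F = (-0.041668, 1.471684), J = [[7.169721, 0.163320], [2.403801, 5.596242]].
Δ = (0.0119, -0.2681), so (x₁, x₂)₂ = (1.1548, -0.0252).

(1.1548, -0.0252)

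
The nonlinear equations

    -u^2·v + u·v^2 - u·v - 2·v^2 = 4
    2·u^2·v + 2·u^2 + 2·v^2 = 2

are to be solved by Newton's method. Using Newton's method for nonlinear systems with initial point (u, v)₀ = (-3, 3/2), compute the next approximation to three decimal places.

(-1.951, 0.832)

At (-3, 3/2): F = (-24.250, 47.500).
Jacobian J = [[-2·u·v + v^2 - v, -u^2 + 2·u·v - u - 4·v], [4·u·v + 4·u, 2·u^2 + 4·v]].
At the point, J = [[9.750, -21.000], [-30.000, 24.000]] (det J = -396.000).
Solving J·Δ = −F gives Δ = (1.049, -0.668).
Then the next iterate is (u, v)₁ = (-1.951, 0.832).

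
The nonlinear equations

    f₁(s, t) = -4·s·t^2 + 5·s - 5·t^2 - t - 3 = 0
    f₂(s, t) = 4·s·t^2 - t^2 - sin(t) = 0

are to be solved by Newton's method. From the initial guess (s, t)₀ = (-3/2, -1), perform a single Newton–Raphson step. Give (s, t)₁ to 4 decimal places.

(3.7193, -2.0936)

At (-3/2, -1): F = (-8.5000, -6.158529).
Jacobian J = [[-4·t^2 + 5, -8·s·t - 10·t - 1], [4·t^2, 8·s·t - 2·t - cos(t)]].
At the point, J = [[1.0000, -3.0000], [4.0000, 13.459698]] (det J = 25.459698).
Solving J·Δ = −F gives Δ = (5.2193, -1.0936).
Then the next iterate is (s, t)₁ = (3.7193, -2.0936).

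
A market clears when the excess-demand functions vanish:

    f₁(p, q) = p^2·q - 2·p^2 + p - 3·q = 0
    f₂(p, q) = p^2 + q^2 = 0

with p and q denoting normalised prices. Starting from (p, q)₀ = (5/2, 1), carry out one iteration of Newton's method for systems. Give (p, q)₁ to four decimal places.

(0.9716, 1.1959)

At (5/2, 1): F = (-6.7500, 7.2500).
Jacobian J = [[2·p·q - 4·p + 1, p^2 - 3], [2·p, 2·q]].
At the point, J = [[-4.0000, 3.2500], [5.0000, 2.0000]] (det J = -24.2500).
Solving J·Δ = −F gives Δ = (-1.5284, 0.1959).
Then the next iterate is (p, q)₁ = (0.9716, 1.1959).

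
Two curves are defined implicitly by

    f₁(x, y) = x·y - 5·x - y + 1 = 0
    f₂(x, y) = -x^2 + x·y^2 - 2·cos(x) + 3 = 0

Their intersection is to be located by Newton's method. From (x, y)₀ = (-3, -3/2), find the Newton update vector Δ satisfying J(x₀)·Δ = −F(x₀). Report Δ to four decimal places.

(5.8177, -3.9538)

At (-3, -3/2): F = (22.0000, -10.770015).
Jacobian J = [[y - 5, x - 1], [-2·x + y^2 + 2·sin(x), 2·x·y]].
At the point, J = [[-6.5000, -4.0000], [7.967760, 9.0000]] (det J = -26.628960).
Solving J·Δ = −F gives Δ = (5.8177, -3.9538).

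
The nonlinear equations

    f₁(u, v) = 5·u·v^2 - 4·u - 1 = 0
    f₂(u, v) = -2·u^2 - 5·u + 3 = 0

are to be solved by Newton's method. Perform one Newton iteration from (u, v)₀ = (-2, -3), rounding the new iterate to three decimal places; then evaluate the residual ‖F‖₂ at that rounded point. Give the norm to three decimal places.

10.988

At (-2, -3): F = (-83.000, 5.000).
Jacobian J = [[5·v^2 - 4, 10·u·v], [-4·u - 5, 0]].
At the point, J = [[41.000, 60.000], [3.000, 0.000]] (det J = -180.000).
Solving J·Δ = −F gives Δ = (-1.667, 2.522).
Then the next iterate is (u, v)₁ = (-3.667, -0.478).
Re-evaluating at (-3.667, -0.478): F = (9.47875, -5.55878), so ‖F‖₂ = 10.988.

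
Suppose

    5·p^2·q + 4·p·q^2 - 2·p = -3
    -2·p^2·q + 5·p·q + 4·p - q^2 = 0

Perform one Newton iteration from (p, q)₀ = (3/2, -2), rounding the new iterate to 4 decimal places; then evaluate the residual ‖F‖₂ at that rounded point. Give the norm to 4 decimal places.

At (3/2, -2): F = (1.5000, -4.0000).
Jacobian J = [[10·p·q + 4·q^2 - 2, 5·p^2 + 8·p·q], [-4·p·q + 5·q + 4, -2·p^2 + 5·p - 2·q]].
At the point, J = [[-16.0000, -12.7500], [6.0000, 7.0000]] (det J = -35.5000).
Solving J·Δ = −F gives Δ = (-1.1408, 1.5493).
Then the next iterate is (p, q)₁ = (0.3592, -0.4507).
Re-evaluating at (0.3592, -0.4507): F = (2.282701, 0.540515), so ‖F‖₂ = 2.3458.

2.3458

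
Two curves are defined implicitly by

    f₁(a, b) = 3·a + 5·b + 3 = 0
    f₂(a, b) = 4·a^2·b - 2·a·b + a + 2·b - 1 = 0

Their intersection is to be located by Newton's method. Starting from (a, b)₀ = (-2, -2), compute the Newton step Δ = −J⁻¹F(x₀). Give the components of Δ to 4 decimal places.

(-0.4286, 2.8571)

At (-2, -2): F = (-13.0000, -47.0000).
Jacobian J = [[3, 5], [8·a·b - 2·b + 1, 4·a^2 - 2·a + 2]].
At the point, J = [[3.0000, 5.0000], [37.0000, 22.0000]] (det J = -119.0000).
Solving J·Δ = −F gives Δ = (-0.4286, 2.8571).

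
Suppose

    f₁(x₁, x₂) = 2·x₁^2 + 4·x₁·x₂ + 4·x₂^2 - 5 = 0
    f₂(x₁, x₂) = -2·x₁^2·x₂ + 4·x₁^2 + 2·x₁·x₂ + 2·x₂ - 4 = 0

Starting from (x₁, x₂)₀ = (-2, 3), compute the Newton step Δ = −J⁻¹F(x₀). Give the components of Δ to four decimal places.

(0.5227, -1.0682)

At (-2, 3): F = (15.0000, -18.0000).
Jacobian J = [[4·x₁ + 4·x₂, 4·x₁ + 8·x₂], [-4·x₁·x₂ + 8·x₁ + 2·x₂, -2·x₁^2 + 2·x₁ + 2]].
At the point, J = [[4.0000, 16.0000], [14.0000, -10.0000]] (det J = -264.0000).
Solving J·Δ = −F gives Δ = (0.5227, -1.0682).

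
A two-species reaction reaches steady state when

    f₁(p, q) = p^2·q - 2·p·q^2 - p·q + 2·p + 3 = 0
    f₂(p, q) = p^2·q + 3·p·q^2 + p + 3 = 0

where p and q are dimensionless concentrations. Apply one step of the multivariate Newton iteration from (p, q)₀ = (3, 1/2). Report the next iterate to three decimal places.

(0.375, 0.484)

At (3, 1/2): F = (10.500, 12.750).
Jacobian J = [[2·p·q - 2·q^2 - q + 2, p^2 - 4·p·q - p], [2·p·q + 3·q^2 + 1, p^2 + 6·p·q]].
At the point, J = [[4.000, 0.000], [4.750, 18.000]] (det J = 72.000).
Solving J·Δ = −F gives Δ = (-2.625, -0.016).
Then the next iterate is (p, q)₁ = (0.375, 0.484).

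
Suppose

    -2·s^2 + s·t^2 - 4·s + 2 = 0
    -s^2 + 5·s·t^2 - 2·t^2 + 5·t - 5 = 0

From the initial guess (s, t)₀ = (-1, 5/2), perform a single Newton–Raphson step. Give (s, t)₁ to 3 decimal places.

(-6.588, -4.935)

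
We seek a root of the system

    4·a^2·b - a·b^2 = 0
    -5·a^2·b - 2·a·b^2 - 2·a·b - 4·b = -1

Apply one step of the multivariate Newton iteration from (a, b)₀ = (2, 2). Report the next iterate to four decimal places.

At (2, 2): F = (24.0000, -71.0000).
Jacobian J = [[8·a·b - b^2, 4·a^2 - 2·a·b], [-10·a·b - 2·b^2 - 2·b, -5·a^2 - 4·a·b - 2·a - 4]].
At the point, J = [[28.0000, 8.0000], [-52.0000, -44.0000]] (det J = -816.0000).
Solving J·Δ = −F gives Δ = (-0.5980, -0.9069).
Then the next iterate is (a, b)₁ = (1.4020, 1.0931).

(1.4020, 1.0931)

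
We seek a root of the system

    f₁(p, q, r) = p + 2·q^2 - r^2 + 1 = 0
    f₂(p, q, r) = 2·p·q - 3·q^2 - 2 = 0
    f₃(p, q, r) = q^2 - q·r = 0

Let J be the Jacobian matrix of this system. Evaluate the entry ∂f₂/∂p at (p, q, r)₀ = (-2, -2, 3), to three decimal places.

-4.000

∂f₂/∂p = 2·q.
At (-2, -2, 3) this is -4.000.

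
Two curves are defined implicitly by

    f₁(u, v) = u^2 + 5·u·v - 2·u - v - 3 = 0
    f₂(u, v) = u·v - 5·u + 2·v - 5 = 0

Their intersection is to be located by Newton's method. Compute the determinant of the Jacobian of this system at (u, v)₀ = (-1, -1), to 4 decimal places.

J = [[2·u + 5·v - 2, 5·u - 1], [v - 5, u + 2]].
At the point, J = [[-9.0000, -6.0000], [-6.0000, 1.0000]].
det J = -45.0000.

-45.0000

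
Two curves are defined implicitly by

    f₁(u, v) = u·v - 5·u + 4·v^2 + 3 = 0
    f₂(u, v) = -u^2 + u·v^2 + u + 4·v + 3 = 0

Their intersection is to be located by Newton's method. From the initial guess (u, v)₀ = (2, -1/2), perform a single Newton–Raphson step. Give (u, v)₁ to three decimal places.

(1.091, -1.500)

At (2, -1/2): F = (-7.000, -0.500).
Jacobian J = [[v - 5, u + 8·v], [-2·u + v^2 + 1, 2·u·v + 4]].
At the point, J = [[-5.500, -2.000], [-2.750, 2.000]] (det J = -16.500).
Solving J·Δ = −F gives Δ = (-0.909, -1.000).
Then the next iterate is (u, v)₁ = (1.091, -1.500).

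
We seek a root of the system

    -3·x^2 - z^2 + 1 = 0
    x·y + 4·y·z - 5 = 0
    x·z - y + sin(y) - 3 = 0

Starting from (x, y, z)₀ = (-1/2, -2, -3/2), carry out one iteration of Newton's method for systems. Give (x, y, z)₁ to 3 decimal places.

At (-1/2, -2, -3/2): F = (-2.000, 8.000, -1.15930).
Jacobian J = [[-6·x, 0, -2·z], [y, x + 4·z, 4·y], [z, cos(y) - 1, x]].
At the point, J = [[3.000, 0.000, 3.000], [-2.000, -6.500, -8.000], [-1.500, -1.41615, -0.500]] (det J = -44.99064).
Solving J·Δ = −F gives Δ = (-0.899, -0.419, 1.565).
Then the next iterate is (x, y, z)₁ = (-1.399, -2.419, 0.065).

(-1.399, -2.419, 0.065)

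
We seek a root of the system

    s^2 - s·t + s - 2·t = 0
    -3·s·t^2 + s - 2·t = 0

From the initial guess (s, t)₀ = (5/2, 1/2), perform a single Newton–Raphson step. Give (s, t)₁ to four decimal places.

(1.2592, 0.4279)

At (5/2, 1/2): F = (6.5000, -0.3750).
Jacobian J = [[2·s - t + 1, -s - 2], [-3·t^2 + 1, -6·s·t - 2]].
At the point, J = [[5.5000, -4.5000], [0.2500, -9.5000]] (det J = -51.1250).
Solving J·Δ = −F gives Δ = (-1.2408, -0.0721).
Then the next iterate is (s, t)₁ = (1.2592, 0.4279).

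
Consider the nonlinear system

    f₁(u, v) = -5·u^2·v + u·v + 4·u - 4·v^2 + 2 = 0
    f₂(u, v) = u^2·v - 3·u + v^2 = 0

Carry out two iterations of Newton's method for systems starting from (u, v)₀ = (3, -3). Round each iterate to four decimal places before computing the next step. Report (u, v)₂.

At (3, -3): F = (104.0000, -27.0000).
Jacobian J = [[-10·u·v + v + 4, -5·u^2 + u - 8·v], [2·u·v - 3, u^2 + 2·v]].
At the point, J = [[91.0000, -18.0000], [-21.0000, 3.0000]] (det J = -105.0000).
Solving J·Δ = −F gives Δ = (-1.6571, -2.6000).
Then the next iterate is (u, v)₁ = (1.3429, -5.6000).
Round to (1.3429, -5.6000) and repeat: F = (-75.093989, 17.232370), J = [[73.6024, 37.125998], [-18.040480, -9.396620]].
Δ = (3.0152, -3.9550), so (u, v)₂ = (4.3581, -9.5550).

(4.3581, -9.5550)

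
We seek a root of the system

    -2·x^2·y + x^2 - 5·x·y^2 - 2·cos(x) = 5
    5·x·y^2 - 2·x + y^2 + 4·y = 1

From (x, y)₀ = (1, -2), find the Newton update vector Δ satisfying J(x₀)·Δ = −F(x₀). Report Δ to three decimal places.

(1.190, 1.721)

At (1, -2): F = (-21.08060, 13.000).
Jacobian J = [[-4·x·y + 2·x - 5·y^2 + 2·sin(x), -2·x^2 - 10·x·y], [5·y^2 - 2, 10·x·y + 2·y + 4]].
At the point, J = [[-8.31706, 18.000], [18.000, -20.000]] (det J = -157.65884).
Solving J·Δ = −F gives Δ = (1.190, 1.721).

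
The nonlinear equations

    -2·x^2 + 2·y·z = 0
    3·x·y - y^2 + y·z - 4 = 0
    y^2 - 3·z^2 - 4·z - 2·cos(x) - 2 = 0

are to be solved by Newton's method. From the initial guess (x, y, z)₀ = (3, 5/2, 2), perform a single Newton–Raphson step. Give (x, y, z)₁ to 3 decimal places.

(1.636, 1.791, 0.894)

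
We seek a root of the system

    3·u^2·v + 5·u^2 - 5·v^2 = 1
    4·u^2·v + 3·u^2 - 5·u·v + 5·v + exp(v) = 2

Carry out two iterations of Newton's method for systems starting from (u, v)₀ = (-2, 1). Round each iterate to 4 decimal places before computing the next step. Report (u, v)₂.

(-0.7406, 0.1876)

At (-2, 1): F = (26.0000, 43.718282).
Jacobian J = [[6·u·v + 10·u, 3·u^2 - 10·v], [8·u·v + 6·u - 5·v, 4·u^2 - 5·u + exp(v) + 5]].
At the point, J = [[-32.0000, 2.0000], [-33.0000, 33.718282]] (det J = -1012.985019).
Solving J·Δ = −F gives Δ = (0.7791, -0.5341).
Then the next iterate is (u, v)₁ = (-1.2209, 0.4659).
Round to (-1.2209, 0.4659) and repeat: F = (7.451077, 12.016701), J = [[-15.621904, -0.187210], [-14.205438, 18.660335]].
Δ = (0.4803, -0.2783), so (u, v)₂ = (-0.7406, 0.1876).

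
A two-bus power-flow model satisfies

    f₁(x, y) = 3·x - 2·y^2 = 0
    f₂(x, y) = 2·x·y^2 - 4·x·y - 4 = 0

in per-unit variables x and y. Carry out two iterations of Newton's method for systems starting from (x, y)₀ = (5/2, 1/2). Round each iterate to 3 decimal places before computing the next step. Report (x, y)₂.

At (5/2, 1/2): F = (7.000, -7.750).
Jacobian J = [[3, -4·y], [2·y^2 - 4·y, 4·x·y - 4·x]].
At the point, J = [[3.000, -2.000], [-1.500, -5.000]] (det J = -18.000).
Solving J·Δ = −F gives Δ = (-2.806, -0.708).
Then the next iterate is (x, y)₁ = (-0.306, -0.208).
Round to (-0.306, -0.208) and repeat: F = (-1.00453, -4.28107), J = [[3.000, 0.832], [0.91853, 1.47859]].
Δ = (-0.566, 3.247), so (x, y)₂ = (-0.872, 3.039).

(-0.872, 3.039)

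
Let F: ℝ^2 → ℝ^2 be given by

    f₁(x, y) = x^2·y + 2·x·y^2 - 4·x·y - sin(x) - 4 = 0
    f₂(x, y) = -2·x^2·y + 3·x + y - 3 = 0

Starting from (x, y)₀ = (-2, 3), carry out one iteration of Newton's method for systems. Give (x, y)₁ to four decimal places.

(-1.0681, 2.3088)

At (-2, 3): F = (-3.090703, -30.0000).
Jacobian J = [[2·x·y + 2·y^2 - 4·y - cos(x), x^2 + 4·x·y - 4·x], [-4·x·y + 3, -2·x^2 + 1]].
At the point, J = [[-5.583853, -12.0000], [27.0000, -7.0000]] (det J = 363.086972).
Solving J·Δ = −F gives Δ = (0.9319, -0.6912).
Then the next iterate is (x, y)₁ = (-1.0681, 2.3088).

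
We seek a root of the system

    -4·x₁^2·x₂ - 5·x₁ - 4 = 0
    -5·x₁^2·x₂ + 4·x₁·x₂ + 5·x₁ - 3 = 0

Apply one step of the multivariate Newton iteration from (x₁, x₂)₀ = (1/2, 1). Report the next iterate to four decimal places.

At (1/2, 1): F = (-7.5000, 0.2500).
Jacobian J = [[-8·x₁·x₂ - 5, -4·x₁^2], [-10·x₁·x₂ + 4·x₂ + 5, -5·x₁^2 + 4·x₁]].
At the point, J = [[-9.0000, -1.0000], [4.0000, 0.7500]] (det J = -2.7500).
Solving J·Δ = −F gives Δ = (-1.9545, 10.0909).
Then the next iterate is (x₁, x₂)₁ = (-1.4545, 11.0909).

(-1.4545, 11.0909)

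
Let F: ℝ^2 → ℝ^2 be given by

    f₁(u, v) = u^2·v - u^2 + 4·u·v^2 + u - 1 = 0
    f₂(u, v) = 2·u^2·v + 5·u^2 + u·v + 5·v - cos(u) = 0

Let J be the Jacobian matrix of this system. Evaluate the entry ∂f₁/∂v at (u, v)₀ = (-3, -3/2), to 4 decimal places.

45.0000

∂f₁/∂v = u^2 + 8·u·v.
At (-3, -3/2) this is 45.0000.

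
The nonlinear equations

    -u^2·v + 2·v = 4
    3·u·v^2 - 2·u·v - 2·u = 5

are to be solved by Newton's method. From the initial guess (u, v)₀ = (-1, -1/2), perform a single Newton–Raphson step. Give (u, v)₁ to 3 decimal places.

At (-1, -1/2): F = (-4.500, -4.750).
Jacobian J = [[-2·u·v, -u^2 + 2], [3·v^2 - 2·v - 2, 6·u·v - 2·u]].
At the point, J = [[-1.000, 1.000], [-0.250, 5.000]] (det J = -4.750).
Solving J·Δ = −F gives Δ = (-3.737, 0.763).
Then the next iterate is (u, v)₁ = (-4.737, 0.263).

(-4.737, 0.263)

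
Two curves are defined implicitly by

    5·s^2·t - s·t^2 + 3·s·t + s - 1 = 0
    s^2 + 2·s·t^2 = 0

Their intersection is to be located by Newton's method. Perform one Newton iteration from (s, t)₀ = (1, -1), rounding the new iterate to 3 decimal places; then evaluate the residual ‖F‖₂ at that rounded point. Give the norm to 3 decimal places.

At (1, -1): F = (-9.000, 3.000).
Jacobian J = [[10·s·t - t^2 + 3·t + 1, 5·s^2 - 2·s·t + 3·s], [2·s + 2·t^2, 4·s·t]].
At the point, J = [[-13.000, 10.000], [4.000, -4.000]] (det J = 12.000).
Solving J·Δ = −F gives Δ = (-0.500, 0.250).
Then the next iterate is (s, t)₁ = (0.500, -0.750).
Re-evaluating at (0.500, -0.750): F = (-2.84375, 0.81250), so ‖F‖₂ = 2.958.

2.958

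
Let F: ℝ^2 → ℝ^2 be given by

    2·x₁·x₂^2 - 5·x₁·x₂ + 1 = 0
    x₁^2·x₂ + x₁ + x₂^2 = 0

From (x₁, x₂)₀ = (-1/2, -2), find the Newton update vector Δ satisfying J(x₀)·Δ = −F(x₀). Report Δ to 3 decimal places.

At (-1/2, -2): F = (-8.000, 3.000).
Jacobian J = [[2·x₂^2 - 5·x₂, 4·x₁·x₂ - 5·x₁], [2·x₁·x₂ + 1, x₁^2 + 2·x₂]].
At the point, J = [[18.000, 6.500], [3.000, -3.750]] (det J = -87.000).
Solving J·Δ = −F gives Δ = (0.121, 0.897).

(0.121, 0.897)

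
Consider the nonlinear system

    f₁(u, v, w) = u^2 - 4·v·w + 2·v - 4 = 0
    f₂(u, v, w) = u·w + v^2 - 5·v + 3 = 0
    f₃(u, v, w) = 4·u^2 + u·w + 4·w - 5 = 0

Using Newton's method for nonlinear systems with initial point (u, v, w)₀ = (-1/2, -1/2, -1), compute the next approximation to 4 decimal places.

At (-1/2, -1/2, -1): F = (-6.7500, 6.2500, -7.5000).
Jacobian J = [[2·u, -4·w + 2, -4·v], [w, 2·v - 5, u], [8·u + w, 0, u + 4]].
At the point, J = [[-1.0000, 6.0000, 2.0000], [-1.0000, -6.0000, -0.5000], [-5.0000, 0.0000, 3.5000]] (det J = -3.0000).
Solving J·Δ = −F gives Δ = (-19.0000, 6.2917, -25.0000).
Then the next iterate is (u, v, w)₁ = (-19.5000, 5.7917, -26.0000).

(-19.5000, 5.7917, -26.0000)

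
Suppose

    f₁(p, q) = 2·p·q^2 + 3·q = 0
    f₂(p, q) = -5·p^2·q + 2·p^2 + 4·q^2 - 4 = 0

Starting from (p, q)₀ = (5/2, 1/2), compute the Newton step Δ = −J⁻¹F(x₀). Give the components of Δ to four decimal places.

(4.0686, -0.5980)

At (5/2, 1/2): F = (2.7500, -6.1250).
Jacobian J = [[2·q^2, 4·p·q + 3], [-10·p·q + 4·p, -5·p^2 + 8·q]].
At the point, J = [[0.5000, 8.0000], [-2.5000, -27.2500]] (det J = 6.3750).
Solving J·Δ = −F gives Δ = (4.0686, -0.5980).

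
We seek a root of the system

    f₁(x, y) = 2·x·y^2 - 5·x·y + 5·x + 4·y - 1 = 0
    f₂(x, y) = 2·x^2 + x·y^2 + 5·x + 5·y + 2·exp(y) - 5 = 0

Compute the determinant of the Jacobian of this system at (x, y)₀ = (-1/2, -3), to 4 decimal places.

157.7838

J = [[2·y^2 - 5·y + 5, 4·x·y - 5·x + 4], [4·x + y^2 + 5, 2·x·y + 2·exp(y) + 5]].
At the point, J = [[38.0000, 12.5000], [12.0000, 8.099574]].
det J = 157.7838.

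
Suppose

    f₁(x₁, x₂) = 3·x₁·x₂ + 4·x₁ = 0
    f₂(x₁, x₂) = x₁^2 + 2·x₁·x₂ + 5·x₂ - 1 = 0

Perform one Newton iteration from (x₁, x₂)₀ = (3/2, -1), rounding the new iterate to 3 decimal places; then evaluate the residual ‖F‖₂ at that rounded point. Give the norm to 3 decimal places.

At (3/2, -1): F = (1.500, -6.750).
Jacobian J = [[3·x₂ + 4, 3·x₁], [2·x₁ + 2·x₂, 2·x₁ + 5]].
At the point, J = [[1.000, 4.500], [1.000, 8.000]] (det J = 3.500).
Solving J·Δ = −F gives Δ = (-12.107, 2.357).
Then the next iterate is (x₁, x₂)₁ = (-10.607, 1.357).
Re-evaluating at (-10.607, 1.357): F = (-85.60910, 89.50605), so ‖F‖₂ = 123.856.

123.856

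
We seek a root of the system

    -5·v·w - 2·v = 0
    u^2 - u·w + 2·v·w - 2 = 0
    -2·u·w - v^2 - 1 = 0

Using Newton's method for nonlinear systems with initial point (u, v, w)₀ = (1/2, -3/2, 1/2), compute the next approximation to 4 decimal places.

(40.2500, 16.2500, 10.2500)

At (1/2, -3/2, 1/2): F = (6.7500, -3.5000, -3.7500).
Jacobian J = [[0, -5·w - 2, -5·v], [2·u - w, 2·w, -u + 2·v], [-2·w, -2·v, -2·u]].
At the point, J = [[0.0000, -4.5000, 7.5000], [0.5000, 1.0000, -3.5000], [-1.0000, 3.0000, -1.0000]] (det J = 0.7500).
Solving J·Δ = −F gives Δ = (39.7500, 17.7500, 9.7500).
Then the next iterate is (u, v, w)₁ = (40.2500, 16.2500, 10.2500).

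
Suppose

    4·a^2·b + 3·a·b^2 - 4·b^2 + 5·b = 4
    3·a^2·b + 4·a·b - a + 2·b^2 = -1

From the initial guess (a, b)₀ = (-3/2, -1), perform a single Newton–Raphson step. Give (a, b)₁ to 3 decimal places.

(-1.674, -0.061)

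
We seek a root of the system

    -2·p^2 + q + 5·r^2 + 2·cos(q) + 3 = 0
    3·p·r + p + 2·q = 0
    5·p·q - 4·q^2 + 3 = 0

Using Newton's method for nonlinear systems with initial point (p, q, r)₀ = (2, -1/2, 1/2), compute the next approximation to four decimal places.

(1.4252, -0.3884, 0.0356)

At (2, -1/2, 1/2): F = (-2.494835, 4.0000, -3.0000).
Jacobian J = [[-4·p, -2·sin(q) + 1, 10·r], [3·r + 1, 2, 3·p], [5·q, 5·p - 8·q, 0]].
At the point, J = [[-8.0000, 1.958851, 5.0000], [2.5000, 2.0000, 6.0000], [-2.5000, 14.0000, 0.0000]] (det J = 842.617234).
Solving J·Δ = −F gives Δ = (-0.5748, 0.1116, -0.4644).
Then the next iterate is (p, q, r)₁ = (1.4252, -0.3884, 0.0356).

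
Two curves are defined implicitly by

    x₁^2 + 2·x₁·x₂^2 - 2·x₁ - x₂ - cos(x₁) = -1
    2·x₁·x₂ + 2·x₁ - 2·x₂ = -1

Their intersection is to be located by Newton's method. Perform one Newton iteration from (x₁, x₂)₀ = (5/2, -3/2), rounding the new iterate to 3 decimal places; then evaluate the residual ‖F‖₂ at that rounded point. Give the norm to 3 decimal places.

242.245

At (5/2, -3/2): F = (15.80114, 1.500).
Jacobian J = [[2·x₁ + 2·x₂^2 + sin(x₁) - 2, 4·x₁·x₂ - 1], [2·x₂ + 2, 2·x₁ - 2]].
At the point, J = [[8.09847, -16.000], [-1.000, 3.000]] (det J = 8.29542).
Solving J·Δ = −F gives Δ = (-8.608, -3.369).
Then the next iterate is (x₁, x₂)₁ = (-6.108, -4.869).
Re-evaluating at (-6.108, -4.869): F = (-235.19871, 58.00170), so ‖F‖₂ = 242.245.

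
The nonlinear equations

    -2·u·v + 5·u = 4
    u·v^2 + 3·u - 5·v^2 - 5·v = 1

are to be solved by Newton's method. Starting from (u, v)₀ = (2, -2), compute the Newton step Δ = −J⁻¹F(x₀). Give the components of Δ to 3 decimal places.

At (2, -2): F = (14.000, 3.000).
Jacobian J = [[-2·v + 5, -2·u], [v^2 + 3, 2·u·v - 10·v - 5]].
At the point, J = [[9.000, -4.000], [7.000, 7.000]] (det J = 91.000).
Solving J·Δ = −F gives Δ = (-1.209, 0.780).

(-1.209, 0.780)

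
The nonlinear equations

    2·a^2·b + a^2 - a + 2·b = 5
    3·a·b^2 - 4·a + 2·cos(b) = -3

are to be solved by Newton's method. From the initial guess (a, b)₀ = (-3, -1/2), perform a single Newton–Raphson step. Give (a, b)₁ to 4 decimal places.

At (-3, -1/2): F = (-3.0000, 14.505165).
Jacobian J = [[4·a·b + 2·a - 1, 2·a^2 + 2], [3·b^2 - 4, 6·a·b - 2·sin(b)]].
At the point, J = [[-1.0000, 20.0000], [-3.2500, 9.958851]] (det J = 55.041149).
Solving J·Δ = −F gives Δ = (5.8135, 0.4407).
Then the next iterate is (a, b)₁ = (2.8135, -0.0593).

(2.8135, -0.0593)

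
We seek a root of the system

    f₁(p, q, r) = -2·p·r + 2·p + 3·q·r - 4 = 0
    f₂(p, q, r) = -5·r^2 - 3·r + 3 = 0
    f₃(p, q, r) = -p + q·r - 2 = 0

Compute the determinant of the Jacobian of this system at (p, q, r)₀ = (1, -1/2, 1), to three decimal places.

J = [[-2·r + 2, 3·r, -2·p + 3·q], [0, 0, -10·r - 3], [-1, r, q]].
At the point, J = [[0.000, 3.000, -3.500], [0.000, 0.000, -13.000], [-1.000, 1.000, -0.500]].
det J = 39.000.

39.000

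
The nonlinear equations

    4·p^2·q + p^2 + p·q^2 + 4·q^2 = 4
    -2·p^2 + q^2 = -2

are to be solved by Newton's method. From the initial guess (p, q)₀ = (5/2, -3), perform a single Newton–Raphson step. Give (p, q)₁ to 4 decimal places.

(2.0257, -2.4596)

At (5/2, -3): F = (-14.2500, -1.5000).
Jacobian J = [[8·p·q + 2·p + q^2, 4·p^2 + 2·p·q + 8·q], [-4·p, 2·q]].
At the point, J = [[-46.0000, -14.0000], [-10.0000, -6.0000]] (det J = 136.0000).
Solving J·Δ = −F gives Δ = (-0.4743, 0.5404).
Then the next iterate is (p, q)₁ = (2.0257, -2.4596).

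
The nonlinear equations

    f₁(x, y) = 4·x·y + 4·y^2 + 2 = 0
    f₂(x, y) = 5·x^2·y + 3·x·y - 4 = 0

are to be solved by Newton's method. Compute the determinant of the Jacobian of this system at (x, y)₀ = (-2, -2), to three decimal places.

704.000

J = [[4·y, 4·x + 8·y], [10·x·y + 3·y, 5·x^2 + 3·x]].
At the point, J = [[-8.000, -24.000], [34.000, 14.000]].
det J = 704.000.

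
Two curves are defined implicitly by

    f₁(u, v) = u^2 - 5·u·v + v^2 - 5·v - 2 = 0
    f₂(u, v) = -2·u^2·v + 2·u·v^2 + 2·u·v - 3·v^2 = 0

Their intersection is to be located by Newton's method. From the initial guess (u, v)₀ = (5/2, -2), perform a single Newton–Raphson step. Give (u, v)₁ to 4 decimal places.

(3.1204, 0.4444)

At (5/2, -2): F = (43.2500, 23.0000).
Jacobian J = [[2·u - 5·v, -5·u + 2·v - 5], [-4·u·v + 2·v^2 + 2·v, -2·u^2 + 4·u·v + 2·u - 6·v]].
At the point, J = [[15.0000, -21.5000], [24.0000, -15.5000]] (det J = 283.5000).
Solving J·Δ = −F gives Δ = (0.6204, 2.4444).
Then the next iterate is (u, v)₁ = (3.1204, 0.4444).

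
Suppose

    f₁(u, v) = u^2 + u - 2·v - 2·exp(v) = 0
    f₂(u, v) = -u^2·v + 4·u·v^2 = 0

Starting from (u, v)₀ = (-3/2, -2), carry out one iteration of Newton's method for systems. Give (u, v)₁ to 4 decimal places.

At (-3/2, -2): F = (4.479329, -19.5000).
Jacobian J = [[2·u + 1, -2·exp(v) - 2], [-2·u·v + 4·v^2, -u^2 + 8·u·v]].
At the point, J = [[-2.0000, -2.270671], [10.0000, 21.7500]] (det J = -20.793294).
Solving J·Δ = −F gives Δ = (2.5560, -0.2786).
Then the next iterate is (u, v)₁ = (1.0560, -2.2786).

(1.0560, -2.2786)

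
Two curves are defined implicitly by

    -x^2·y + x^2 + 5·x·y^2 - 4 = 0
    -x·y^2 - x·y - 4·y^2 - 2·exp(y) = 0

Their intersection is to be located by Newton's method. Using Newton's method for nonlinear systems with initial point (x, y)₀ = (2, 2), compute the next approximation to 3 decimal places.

(2.539, 0.872)

At (2, 2): F = (32.000, -42.77811).
Jacobian J = [[-2·x·y + 2·x + 5·y^2, -x^2 + 10·x·y], [-y^2 - y, -2·x·y - x - 8·y - 2·exp(y)]].
At the point, J = [[16.000, 36.000], [-6.000, -40.77811]] (det J = -436.44980).
Solving J·Δ = −F gives Δ = (0.539, -1.128).
Then the next iterate is (x, y)₁ = (2.539, 0.872).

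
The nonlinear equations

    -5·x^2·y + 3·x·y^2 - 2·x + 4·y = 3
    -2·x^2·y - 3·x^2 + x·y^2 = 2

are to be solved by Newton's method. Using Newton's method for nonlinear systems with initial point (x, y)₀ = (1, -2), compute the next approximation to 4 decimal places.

(0.8529, -1.6471)

At (1, -2): F = (9.0000, 3.0000).
Jacobian J = [[-10·x·y + 3·y^2 - 2, -5·x^2 + 6·x·y + 4], [-4·x·y - 6·x + y^2, -2·x^2 + 2·x·y]].
At the point, J = [[30.0000, -13.0000], [6.0000, -6.0000]] (det J = -102.0000).
Solving J·Δ = −F gives Δ = (-0.1471, 0.3529).
Then the next iterate is (x, y)₁ = (0.8529, -1.6471).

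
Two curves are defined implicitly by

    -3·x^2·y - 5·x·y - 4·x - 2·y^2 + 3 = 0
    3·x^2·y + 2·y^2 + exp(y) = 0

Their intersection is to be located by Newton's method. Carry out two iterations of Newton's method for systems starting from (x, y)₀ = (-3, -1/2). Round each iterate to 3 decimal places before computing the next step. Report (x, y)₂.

At (-3, -1/2): F = (20.500, -12.39347).
Jacobian J = [[-6·x·y - 5·y - 4, -3·x^2 - 5·x - 4·y], [6·x·y, 3·x^2 + 4·y + exp(y)]].
At the point, J = [[-10.500, -10.000], [9.000, 25.60653]] (det J = -178.86857).
Solving J·Δ = −F gives Δ = (2.242, -0.304).
Then the next iterate is (x, y)₁ = (-0.758, -0.804).
Round to (-0.758, -0.804) and repeat: F = (3.07786, 0.35452), J = [[-3.63659, 5.28231], [3.65659, -1.04477]].
Δ = (-0.328, -0.808), so (x, y)₂ = (-1.086, -1.612).

(-1.086, -1.612)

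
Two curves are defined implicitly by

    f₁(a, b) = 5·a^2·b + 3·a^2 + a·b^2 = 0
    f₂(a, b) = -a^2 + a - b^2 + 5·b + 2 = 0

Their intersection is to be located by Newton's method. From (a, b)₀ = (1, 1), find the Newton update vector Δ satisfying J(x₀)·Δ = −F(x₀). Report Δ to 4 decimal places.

(0.2586, -1.9138)

At (1, 1): F = (9.0000, 6.0000).
Jacobian J = [[10·a·b + 6·a + b^2, 5·a^2 + 2·a·b], [-2·a + 1, -2·b + 5]].
At the point, J = [[17.0000, 7.0000], [-1.0000, 3.0000]] (det J = 58.0000).
Solving J·Δ = −F gives Δ = (0.2586, -1.9138).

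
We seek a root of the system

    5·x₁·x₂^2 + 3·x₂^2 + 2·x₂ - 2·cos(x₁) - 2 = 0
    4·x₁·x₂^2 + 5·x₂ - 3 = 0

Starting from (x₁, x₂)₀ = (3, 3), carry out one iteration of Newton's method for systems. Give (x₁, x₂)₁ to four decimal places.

At (3, 3): F = (167.979985, 120.0000).
Jacobian J = [[5·x₂^2 + 2·sin(x₁), 10·x₁·x₂ + 6·x₂ + 2], [4·x₂^2, 8·x₁·x₂ + 5]].
At the point, J = [[45.282240, 110.0000], [36.0000, 77.0000]] (det J = -473.267519).
Solving J·Δ = −F gives Δ = (-0.5611, -1.2961).
Then the next iterate is (x₁, x₂)₁ = (2.4389, 1.7039).

(2.4389, 1.7039)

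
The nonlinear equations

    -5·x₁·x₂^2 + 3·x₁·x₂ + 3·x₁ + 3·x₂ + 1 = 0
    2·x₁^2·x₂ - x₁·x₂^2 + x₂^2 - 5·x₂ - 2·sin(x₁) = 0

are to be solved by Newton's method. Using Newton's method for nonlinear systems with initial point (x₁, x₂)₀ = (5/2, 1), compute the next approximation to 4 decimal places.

At (5/2, 1): F = (6.5000, 4.803056).
Jacobian J = [[-5·x₂^2 + 3·x₂ + 3, -10·x₁·x₂ + 3·x₁ + 3], [4·x₁·x₂ - x₂^2 - 2·cos(x₁), 2·x₁^2 - 2·x₁·x₂ + 2·x₂ - 5]].
At the point, J = [[1.0000, -14.5000], [10.602287, 4.5000]] (det J = 158.233165).
Solving J·Δ = −F gives Δ = (-0.6250, 0.4052).
Then the next iterate is (x₁, x₂)₁ = (1.8750, 1.4052).

(1.8750, 1.4052)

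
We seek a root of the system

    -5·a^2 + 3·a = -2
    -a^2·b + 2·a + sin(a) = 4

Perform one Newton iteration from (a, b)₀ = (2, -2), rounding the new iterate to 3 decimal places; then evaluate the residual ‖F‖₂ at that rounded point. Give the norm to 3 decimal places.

3.195

At (2, -2): F = (-12.000, 8.90930).
Jacobian J = [[-10·a + 3, 0], [-2·a·b + cos(a) + 2, -a^2]].
At the point, J = [[-17.000, 0.000], [9.58385, -4.000]] (det J = 68.000).
Solving J·Δ = −F gives Δ = (-0.706, 0.536).
Then the next iterate is (a, b)₁ = (1.294, -1.464).
Re-evaluating at (1.294, -1.464): F = (-2.49018, 2.00131), so ‖F‖₂ = 3.195.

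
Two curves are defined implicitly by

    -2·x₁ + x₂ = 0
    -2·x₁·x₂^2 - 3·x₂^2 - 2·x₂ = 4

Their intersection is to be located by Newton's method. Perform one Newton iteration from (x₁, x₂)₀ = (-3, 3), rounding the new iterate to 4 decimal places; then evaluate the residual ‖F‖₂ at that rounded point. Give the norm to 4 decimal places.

2261.0920

At (-3, 3): F = (9.0000, 17.0000).
Jacobian J = [[-2, 1], [-2·x₂^2, -4·x₁·x₂ - 6·x₂ - 2]].
At the point, J = [[-2.0000, 1.0000], [-18.0000, 16.0000]] (det J = -14.0000).
Solving J·Δ = −F gives Δ = (9.0714, 9.1429).
Then the next iterate is (x₁, x₂)₁ = (6.0714, 12.1429).
Re-evaluating at (6.0714, 12.1429): F = (0.0001, -2261.091969), so ‖F‖₂ = 2261.0920.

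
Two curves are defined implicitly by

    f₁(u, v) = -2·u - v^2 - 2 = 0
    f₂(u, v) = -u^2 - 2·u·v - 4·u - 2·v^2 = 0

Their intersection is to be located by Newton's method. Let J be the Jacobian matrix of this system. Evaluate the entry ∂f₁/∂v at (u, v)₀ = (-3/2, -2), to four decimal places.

4.0000

∂f₁/∂v = -2·v.
At (-3/2, -2) this is 4.0000.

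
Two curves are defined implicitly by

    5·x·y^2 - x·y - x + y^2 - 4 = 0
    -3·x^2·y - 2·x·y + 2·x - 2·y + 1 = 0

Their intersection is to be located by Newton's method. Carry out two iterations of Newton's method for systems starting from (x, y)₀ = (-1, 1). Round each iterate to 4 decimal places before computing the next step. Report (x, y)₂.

At (-1, 1): F = (-6.0000, -4.0000).
Jacobian J = [[5·y^2 - y - 1, 10·x·y - x + 2·y], [-6·x·y - 2·y + 2, -3·x^2 - 2·x - 2]].
At the point, J = [[3.0000, -7.0000], [6.0000, -3.0000]] (det J = 33.0000).
Solving J·Δ = −F gives Δ = (0.3030, -0.7273).
Then the next iterate is (x, y)₁ = (-0.6970, 0.2727).
Round to (-0.6970, 0.2727) and repeat: F = (-3.297726, -0.956697), J = [[-0.900874, -0.658319], [2.595031, -2.063427]].
Δ = (-1.7310, -2.6406), so (x, y)₂ = (-2.4280, -2.3679).

(-2.4280, -2.3679)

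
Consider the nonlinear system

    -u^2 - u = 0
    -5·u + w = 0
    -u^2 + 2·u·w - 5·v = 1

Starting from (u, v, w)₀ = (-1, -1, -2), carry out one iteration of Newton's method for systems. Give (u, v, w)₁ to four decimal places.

At (-1, -1, -2): F = (0.0000, 3.0000, 7.0000).
Jacobian J = [[-2·u - 1, 0, 0], [-5, 0, 1], [-2·u + 2·w, -5, 2·u]].
At the point, J = [[1.0000, 0.0000, 0.0000], [-5.0000, 0.0000, 1.0000], [-2.0000, -5.0000, -2.0000]] (det J = 5.0000).
Solving J·Δ = −F gives Δ = (0.0000, 2.6000, -3.0000).
Then the next iterate is (u, v, w)₁ = (-1.0000, 1.6000, -5.0000).

(-1.0000, 1.6000, -5.0000)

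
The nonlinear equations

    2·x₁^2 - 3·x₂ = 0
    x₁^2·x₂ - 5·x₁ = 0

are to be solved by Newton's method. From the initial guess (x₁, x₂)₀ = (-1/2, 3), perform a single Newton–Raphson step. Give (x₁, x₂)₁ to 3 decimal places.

At (-1/2, 3): F = (-8.500, 3.250).
Jacobian J = [[4·x₁, -3], [2·x₁·x₂ - 5, x₁^2]].
At the point, J = [[-2.000, -3.000], [-8.000, 0.250]] (det J = -24.500).
Solving J·Δ = −F gives Δ = (0.311, -3.041).
Then the next iterate is (x₁, x₂)₁ = (-0.189, -0.041).

(-0.189, -0.041)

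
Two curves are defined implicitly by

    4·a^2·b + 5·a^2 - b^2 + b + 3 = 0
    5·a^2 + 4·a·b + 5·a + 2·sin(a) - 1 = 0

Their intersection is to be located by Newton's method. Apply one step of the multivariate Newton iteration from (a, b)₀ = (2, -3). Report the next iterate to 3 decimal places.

At (2, -3): F = (-37.000, 6.81859).
Jacobian J = [[8·a·b + 10·a, 4·a^2 - 2·b + 1], [10·a + 4·b + 2·cos(a) + 5, 4·a]].
At the point, J = [[-28.000, 23.000], [12.16771, 8.000]] (det J = -503.85725).
Solving J·Δ = −F gives Δ = (-0.899, 0.515).
Then the next iterate is (a, b)₁ = (1.101, -2.485).

(1.101, -2.485)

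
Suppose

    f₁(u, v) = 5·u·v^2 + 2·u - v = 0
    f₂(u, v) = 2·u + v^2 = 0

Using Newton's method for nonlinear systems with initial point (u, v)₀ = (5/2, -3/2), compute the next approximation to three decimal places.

At (5/2, -3/2): F = (34.625, 7.250).
Jacobian J = [[5·v^2 + 2, 10·u·v - 1], [2, 2·v]].
At the point, J = [[13.250, -38.500], [2.000, -3.000]] (det J = 37.250).
Solving J·Δ = −F gives Δ = (-4.705, -0.720).
Then the next iterate is (u, v)₁ = (-2.205, -2.220).

(-2.205, -2.220)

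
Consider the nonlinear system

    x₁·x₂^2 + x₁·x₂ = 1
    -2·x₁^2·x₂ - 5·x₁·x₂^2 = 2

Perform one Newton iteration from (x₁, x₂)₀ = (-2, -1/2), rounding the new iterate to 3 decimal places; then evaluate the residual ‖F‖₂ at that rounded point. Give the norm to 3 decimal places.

10.801

At (-2, -1/2): F = (-0.500, 4.500).
Jacobian J = [[x₂^2 + x₂, 2·x₁·x₂ + x₁], [-4·x₁·x₂ - 5·x₂^2, -2·x₁^2 - 10·x₁·x₂]].
At the point, J = [[-0.250, 0.000], [-5.250, -18.000]] (det J = 4.500).
Solving J·Δ = −F gives Δ = (-2.000, 0.833).
Then the next iterate is (x₁, x₂)₁ = (-4.000, 0.333).
Re-evaluating at (-4.000, 0.333): F = (-2.77556, -10.43822), so ‖F‖₂ = 10.801.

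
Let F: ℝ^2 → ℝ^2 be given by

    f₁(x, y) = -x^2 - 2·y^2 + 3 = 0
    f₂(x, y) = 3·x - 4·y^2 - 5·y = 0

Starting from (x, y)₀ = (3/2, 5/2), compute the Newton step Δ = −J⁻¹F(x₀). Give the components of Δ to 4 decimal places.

(0.3452, -1.2786)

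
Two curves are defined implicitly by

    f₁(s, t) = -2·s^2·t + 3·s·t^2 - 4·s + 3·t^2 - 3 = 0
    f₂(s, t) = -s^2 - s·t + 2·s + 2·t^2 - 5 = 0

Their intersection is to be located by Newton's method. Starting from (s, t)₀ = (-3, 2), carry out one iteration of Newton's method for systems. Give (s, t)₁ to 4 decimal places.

(-1.6540, 1.8113)

At (-3, 2): F = (-51.0000, -6.0000).
Jacobian J = [[-4·s·t + 3·t^2 - 4, -2·s^2 + 6·s·t + 6·t], [-2·s - t + 2, -s + 4·t]].
At the point, J = [[32.0000, -42.0000], [6.0000, 11.0000]] (det J = 604.0000).
Solving J·Δ = −F gives Δ = (1.3460, -0.1887).
Then the next iterate is (s, t)₁ = (-1.6540, 1.8113).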